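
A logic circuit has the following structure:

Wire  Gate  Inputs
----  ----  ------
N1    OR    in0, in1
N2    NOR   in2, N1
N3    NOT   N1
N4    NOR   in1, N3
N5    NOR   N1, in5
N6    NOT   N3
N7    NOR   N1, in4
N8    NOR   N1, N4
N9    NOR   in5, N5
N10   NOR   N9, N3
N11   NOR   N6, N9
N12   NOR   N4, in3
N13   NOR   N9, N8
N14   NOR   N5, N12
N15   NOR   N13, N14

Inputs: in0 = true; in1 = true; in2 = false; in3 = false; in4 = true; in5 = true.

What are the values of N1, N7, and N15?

N1 = true, N7 = false, N15 = false

N1 = in0 OR in1 = true OR true = true
N3 = NOT N1 = NOT true = false
N4 = in1 NOR N3 = true NOR false = false
N5 = N1 NOR in5 = true NOR true = false
N7 = N1 NOR in4 = true NOR true = false
N8 = N1 NOR N4 = true NOR false = false
N9 = in5 NOR N5 = true NOR false = false
N12 = N4 NOR in3 = false NOR false = true
N13 = N9 NOR N8 = false NOR false = true
N14 = N5 NOR N12 = false NOR true = false
N15 = N13 NOR N14 = true NOR false = false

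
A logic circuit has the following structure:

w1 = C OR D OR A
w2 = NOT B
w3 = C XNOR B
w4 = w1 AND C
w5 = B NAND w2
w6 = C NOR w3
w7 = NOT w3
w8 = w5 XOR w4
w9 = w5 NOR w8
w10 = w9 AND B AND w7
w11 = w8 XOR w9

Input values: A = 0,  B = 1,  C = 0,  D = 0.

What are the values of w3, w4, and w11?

w3 = 0, w4 = 0, w11 = 1

w1 = C OR D OR A = 0 OR 0 OR 0 = 0
w2 = NOT B = NOT 1 = 0
w3 = C XNOR B = 0 XNOR 1 = 0
w4 = w1 AND C = 0 AND 0 = 0
w5 = B NAND w2 = 1 NAND 0 = 1
w8 = w5 XOR w4 = 1 XOR 0 = 1
w9 = w5 NOR w8 = 1 NOR 1 = 0
w11 = w8 XOR w9 = 1 XOR 0 = 1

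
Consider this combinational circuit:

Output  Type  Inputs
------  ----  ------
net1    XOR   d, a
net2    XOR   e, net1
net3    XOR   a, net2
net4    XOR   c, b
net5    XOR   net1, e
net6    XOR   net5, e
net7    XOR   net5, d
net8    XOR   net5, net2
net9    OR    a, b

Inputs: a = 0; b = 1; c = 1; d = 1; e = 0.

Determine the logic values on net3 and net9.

net1 = d XOR a = 1 XOR 0 = 1
net2 = e XOR net1 = 0 XOR 1 = 1
net3 = a XOR net2 = 0 XOR 1 = 1
net9 = a OR b = 0 OR 1 = 1

net3 = 1; net9 = 1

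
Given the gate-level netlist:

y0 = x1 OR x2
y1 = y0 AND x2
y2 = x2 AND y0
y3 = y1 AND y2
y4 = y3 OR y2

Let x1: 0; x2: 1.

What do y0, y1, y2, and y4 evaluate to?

y0 = 1, y1 = 1, y2 = 1, y4 = 1

y0 = x1 OR x2 = 0 OR 1 = 1
y1 = y0 AND x2 = 1 AND 1 = 1
y2 = x2 AND y0 = 1 AND 1 = 1
y3 = y1 AND y2 = 1 AND 1 = 1
y4 = y3 OR y2 = 1 OR 1 = 1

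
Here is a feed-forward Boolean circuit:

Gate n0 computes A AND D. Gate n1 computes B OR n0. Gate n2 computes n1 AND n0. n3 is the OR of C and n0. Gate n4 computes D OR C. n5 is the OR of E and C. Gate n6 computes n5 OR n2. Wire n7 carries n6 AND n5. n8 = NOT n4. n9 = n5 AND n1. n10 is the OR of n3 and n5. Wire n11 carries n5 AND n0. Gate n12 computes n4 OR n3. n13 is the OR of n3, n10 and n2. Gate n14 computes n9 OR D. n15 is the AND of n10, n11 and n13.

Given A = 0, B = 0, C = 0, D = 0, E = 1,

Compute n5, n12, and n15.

n0 = A AND D = 0 AND 0 = 0
n1 = B OR n0 = 0 OR 0 = 0
n2 = n1 AND n0 = 0 AND 0 = 0
n3 = C OR n0 = 0 OR 0 = 0
n4 = D OR C = 0 OR 0 = 0
n5 = E OR C = 1 OR 0 = 1
n10 = n3 OR n5 = 0 OR 1 = 1
n11 = n5 AND n0 = 1 AND 0 = 0
n12 = n4 OR n3 = 0 OR 0 = 0
n13 = n3 OR n10 OR n2 = 0 OR 1 OR 0 = 1
n15 = n10 AND n11 AND n13 = 1 AND 0 AND 1 = 0

n5 = 1, n12 = 0, n15 = 0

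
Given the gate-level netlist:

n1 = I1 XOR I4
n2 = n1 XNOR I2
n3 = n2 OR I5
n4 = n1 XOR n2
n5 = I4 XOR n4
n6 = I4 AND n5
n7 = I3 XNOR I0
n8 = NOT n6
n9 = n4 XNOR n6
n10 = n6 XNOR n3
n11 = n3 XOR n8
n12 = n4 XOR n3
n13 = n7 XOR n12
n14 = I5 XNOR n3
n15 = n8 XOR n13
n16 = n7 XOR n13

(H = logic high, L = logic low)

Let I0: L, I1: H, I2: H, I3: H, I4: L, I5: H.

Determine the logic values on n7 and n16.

n1 = I1 XOR I4 = H XOR L = H
n2 = n1 XNOR I2 = H XNOR H = H
n3 = n2 OR I5 = H OR H = H
n4 = n1 XOR n2 = H XOR H = L
n7 = I3 XNOR I0 = H XNOR L = L
n12 = n4 XOR n3 = L XOR H = H
n13 = n7 XOR n12 = L XOR H = H
n16 = n7 XOR n13 = L XOR H = H

n7 = L, n16 = H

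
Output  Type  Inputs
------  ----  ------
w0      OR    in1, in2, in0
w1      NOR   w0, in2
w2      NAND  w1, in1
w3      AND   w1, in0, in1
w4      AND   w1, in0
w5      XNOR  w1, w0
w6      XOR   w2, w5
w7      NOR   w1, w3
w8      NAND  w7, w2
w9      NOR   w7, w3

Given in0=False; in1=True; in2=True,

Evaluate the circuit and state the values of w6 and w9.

w6 = True  w9 = False

w0 = in1 OR in2 OR in0 = True OR True OR False = True
w1 = w0 NOR in2 = True NOR True = False
w2 = w1 NAND in1 = False NAND True = True
w3 = w1 AND in0 AND in1 = False AND False AND True = False
w5 = w1 XNOR w0 = False XNOR True = False
w6 = w2 XOR w5 = True XOR False = True
w7 = w1 NOR w3 = False NOR False = True
w9 = w7 NOR w3 = True NOR False = False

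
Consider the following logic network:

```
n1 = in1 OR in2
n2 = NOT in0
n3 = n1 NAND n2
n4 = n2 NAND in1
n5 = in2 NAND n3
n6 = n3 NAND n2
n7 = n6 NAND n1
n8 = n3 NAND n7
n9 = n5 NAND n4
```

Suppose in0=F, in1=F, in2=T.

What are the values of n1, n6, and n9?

n1 = in1 OR in2 = F OR T = T
n2 = NOT in0 = NOT F = T
n3 = n1 NAND n2 = T NAND T = F
n4 = n2 NAND in1 = T NAND F = T
n5 = in2 NAND n3 = T NAND F = T
n6 = n3 NAND n2 = F NAND T = T
n9 = n5 NAND n4 = T NAND T = F

n1 = T, n6 = T, n9 = F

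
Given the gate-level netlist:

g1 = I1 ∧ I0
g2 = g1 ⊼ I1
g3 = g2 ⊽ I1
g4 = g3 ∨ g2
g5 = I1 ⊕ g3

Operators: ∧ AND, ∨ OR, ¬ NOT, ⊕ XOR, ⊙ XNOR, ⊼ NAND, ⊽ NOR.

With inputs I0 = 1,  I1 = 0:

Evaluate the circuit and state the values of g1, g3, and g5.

g1 = I1 AND I0 = 0 AND 1 = 0
g2 = g1 NAND I1 = 0 NAND 0 = 1
g3 = g2 NOR I1 = 1 NOR 0 = 0
g5 = I1 XOR g3 = 0 XOR 0 = 0

g1 = 0, g3 = 0, g5 = 0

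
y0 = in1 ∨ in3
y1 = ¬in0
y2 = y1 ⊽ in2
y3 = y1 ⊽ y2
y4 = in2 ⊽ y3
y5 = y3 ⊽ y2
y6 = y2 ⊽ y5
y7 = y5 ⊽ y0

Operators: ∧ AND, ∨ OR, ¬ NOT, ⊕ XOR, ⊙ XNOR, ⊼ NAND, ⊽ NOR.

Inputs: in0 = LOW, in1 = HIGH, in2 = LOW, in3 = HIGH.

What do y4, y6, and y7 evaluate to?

y0 = in1 OR in3 = HIGH OR HIGH = HIGH
y1 = NOT in0 = NOT LOW = HIGH
y2 = y1 NOR in2 = HIGH NOR LOW = LOW
y3 = y1 NOR y2 = HIGH NOR LOW = LOW
y4 = in2 NOR y3 = LOW NOR LOW = HIGH
y5 = y3 NOR y2 = LOW NOR LOW = HIGH
y6 = y2 NOR y5 = LOW NOR HIGH = LOW
y7 = y5 NOR y0 = HIGH NOR HIGH = LOW

y4 = HIGH  y6 = LOW  y7 = LOW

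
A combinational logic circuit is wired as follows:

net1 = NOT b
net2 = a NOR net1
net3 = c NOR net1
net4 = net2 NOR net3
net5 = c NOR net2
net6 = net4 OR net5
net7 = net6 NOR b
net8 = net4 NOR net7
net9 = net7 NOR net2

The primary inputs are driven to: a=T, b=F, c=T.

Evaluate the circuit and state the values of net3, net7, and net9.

net3 = F  net7 = F  net9 = T

net1 = NOT b = NOT F = T
net2 = a NOR net1 = T NOR T = F
net3 = c NOR net1 = T NOR T = F
net4 = net2 NOR net3 = F NOR F = T
net5 = c NOR net2 = T NOR F = F
net6 = net4 OR net5 = T OR F = T
net7 = net6 NOR b = T NOR F = F
net9 = net7 NOR net2 = F NOR F = T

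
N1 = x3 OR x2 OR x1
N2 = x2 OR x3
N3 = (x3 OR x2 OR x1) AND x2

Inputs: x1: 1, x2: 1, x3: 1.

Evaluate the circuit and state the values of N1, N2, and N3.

N1 = 1 OR 1 OR 1 = 1
N2 = 1 OR 1 = 1
N3 = (1 OR 1 OR 1) AND 1 = 1

N1 = 1  N2 = 1  N3 = 1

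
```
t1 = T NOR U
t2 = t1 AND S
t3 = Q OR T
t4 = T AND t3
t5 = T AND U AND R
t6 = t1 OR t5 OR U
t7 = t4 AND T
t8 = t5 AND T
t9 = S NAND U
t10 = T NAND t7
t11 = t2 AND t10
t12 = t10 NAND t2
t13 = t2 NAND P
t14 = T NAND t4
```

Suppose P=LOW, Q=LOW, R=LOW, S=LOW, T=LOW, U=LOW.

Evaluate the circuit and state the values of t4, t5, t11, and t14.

t1 = T NOR U = LOW NOR LOW = HIGH
t2 = t1 AND S = HIGH AND LOW = LOW
t3 = Q OR T = LOW OR LOW = LOW
t4 = T AND t3 = LOW AND LOW = LOW
t5 = T AND U AND R = LOW AND LOW AND LOW = LOW
t7 = t4 AND T = LOW AND LOW = LOW
t10 = T NAND t7 = LOW NAND LOW = HIGH
t11 = t2 AND t10 = LOW AND HIGH = LOW
t14 = T NAND t4 = LOW NAND LOW = HIGH

t4 = LOW  t5 = LOW  t11 = LOW  t14 = HIGH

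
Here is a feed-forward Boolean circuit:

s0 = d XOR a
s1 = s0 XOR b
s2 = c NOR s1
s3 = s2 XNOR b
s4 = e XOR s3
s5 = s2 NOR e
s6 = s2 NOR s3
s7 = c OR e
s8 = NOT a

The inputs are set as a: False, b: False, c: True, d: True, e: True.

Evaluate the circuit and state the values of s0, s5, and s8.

s0 = True, s5 = False, s8 = True

s0 = d XOR a = True XOR False = True
s1 = s0 XOR b = True XOR False = True
s2 = c NOR s1 = True NOR True = False
s5 = s2 NOR e = False NOR True = False
s8 = NOT a = NOT False = True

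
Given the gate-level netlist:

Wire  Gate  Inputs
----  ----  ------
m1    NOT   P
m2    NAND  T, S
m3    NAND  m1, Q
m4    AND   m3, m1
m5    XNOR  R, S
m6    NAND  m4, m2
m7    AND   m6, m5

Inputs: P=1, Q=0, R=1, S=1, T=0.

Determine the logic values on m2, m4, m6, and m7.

m2 = 1, m4 = 0, m6 = 1, m7 = 1

m1 = NOT P = NOT 1 = 0
m2 = T NAND S = 0 NAND 1 = 1
m3 = m1 NAND Q = 0 NAND 0 = 1
m4 = m3 AND m1 = 1 AND 0 = 0
m5 = R XNOR S = 1 XNOR 1 = 1
m6 = m4 NAND m2 = 0 NAND 1 = 1
m7 = m6 AND m5 = 1 AND 1 = 1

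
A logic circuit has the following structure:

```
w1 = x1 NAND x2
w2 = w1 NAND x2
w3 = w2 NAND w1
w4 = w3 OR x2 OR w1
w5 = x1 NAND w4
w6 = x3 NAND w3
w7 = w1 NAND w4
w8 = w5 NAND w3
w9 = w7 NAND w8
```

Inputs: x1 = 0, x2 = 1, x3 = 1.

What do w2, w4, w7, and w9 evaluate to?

w2 = 0, w4 = 1, w7 = 0, w9 = 1

w1 = x1 NAND x2 = 0 NAND 1 = 1
w2 = w1 NAND x2 = 1 NAND 1 = 0
w3 = w2 NAND w1 = 0 NAND 1 = 1
w4 = w3 OR x2 OR w1 = 1 OR 1 OR 1 = 1
w5 = x1 NAND w4 = 0 NAND 1 = 1
w7 = w1 NAND w4 = 1 NAND 1 = 0
w8 = w5 NAND w3 = 1 NAND 1 = 0
w9 = w7 NAND w8 = 0 NAND 0 = 1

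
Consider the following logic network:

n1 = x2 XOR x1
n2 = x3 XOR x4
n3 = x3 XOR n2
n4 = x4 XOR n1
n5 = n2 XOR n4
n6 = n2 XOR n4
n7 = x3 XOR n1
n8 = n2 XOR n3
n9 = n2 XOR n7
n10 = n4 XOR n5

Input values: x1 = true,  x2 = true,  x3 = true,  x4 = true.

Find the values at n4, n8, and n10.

n4 = true; n8 = true; n10 = false

n1 = x2 XOR x1 = true XOR true = false
n2 = x3 XOR x4 = true XOR true = false
n3 = x3 XOR n2 = true XOR false = true
n4 = x4 XOR n1 = true XOR false = true
n5 = n2 XOR n4 = false XOR true = true
n8 = n2 XOR n3 = false XOR true = true
n10 = n4 XOR n5 = true XOR true = false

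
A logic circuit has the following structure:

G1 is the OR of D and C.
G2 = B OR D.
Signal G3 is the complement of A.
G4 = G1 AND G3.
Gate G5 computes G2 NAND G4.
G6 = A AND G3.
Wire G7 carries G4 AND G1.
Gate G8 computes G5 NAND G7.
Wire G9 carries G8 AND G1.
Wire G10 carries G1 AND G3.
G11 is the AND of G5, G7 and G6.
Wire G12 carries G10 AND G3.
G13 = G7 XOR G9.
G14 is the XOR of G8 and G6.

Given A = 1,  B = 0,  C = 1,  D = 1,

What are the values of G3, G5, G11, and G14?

G3 = 0, G5 = 1, G11 = 0, G14 = 1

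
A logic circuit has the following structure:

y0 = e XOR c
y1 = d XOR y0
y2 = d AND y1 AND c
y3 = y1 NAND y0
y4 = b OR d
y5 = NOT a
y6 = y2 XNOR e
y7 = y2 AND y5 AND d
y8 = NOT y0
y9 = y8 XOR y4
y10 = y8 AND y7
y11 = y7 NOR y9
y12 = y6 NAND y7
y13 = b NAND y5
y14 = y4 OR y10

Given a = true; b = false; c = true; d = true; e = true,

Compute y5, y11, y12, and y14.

y5 = false, y11 = true, y12 = true, y14 = true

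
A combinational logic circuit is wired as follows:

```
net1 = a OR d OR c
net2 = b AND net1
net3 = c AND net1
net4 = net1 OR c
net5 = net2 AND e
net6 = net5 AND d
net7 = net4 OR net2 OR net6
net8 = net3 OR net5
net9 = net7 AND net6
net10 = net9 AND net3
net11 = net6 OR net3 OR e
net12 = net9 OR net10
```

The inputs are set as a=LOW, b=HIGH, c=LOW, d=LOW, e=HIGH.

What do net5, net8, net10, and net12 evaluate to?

net1 = a OR d OR c = LOW OR LOW OR LOW = LOW
net2 = b AND net1 = HIGH AND LOW = LOW
net3 = c AND net1 = LOW AND LOW = LOW
net4 = net1 OR c = LOW OR LOW = LOW
net5 = net2 AND e = LOW AND HIGH = LOW
net6 = net5 AND d = LOW AND LOW = LOW
net7 = net4 OR net2 OR net6 = LOW OR LOW OR LOW = LOW
net8 = net3 OR net5 = LOW OR LOW = LOW
net9 = net7 AND net6 = LOW AND LOW = LOW
net10 = net9 AND net3 = LOW AND LOW = LOW
net12 = net9 OR net10 = LOW OR LOW = LOW

net5 = LOW, net8 = LOW, net10 = LOW, net12 = LOW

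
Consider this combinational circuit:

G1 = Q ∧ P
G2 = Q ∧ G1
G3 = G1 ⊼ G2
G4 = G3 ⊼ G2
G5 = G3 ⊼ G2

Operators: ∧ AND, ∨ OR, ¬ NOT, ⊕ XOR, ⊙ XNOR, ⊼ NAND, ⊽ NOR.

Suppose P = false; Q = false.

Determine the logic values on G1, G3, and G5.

G1 = Q AND P = false AND false = false
G2 = Q AND G1 = false AND false = false
G3 = G1 NAND G2 = false NAND false = true
G5 = G3 NAND G2 = true NAND false = true

G1 = false, G3 = true, G5 = true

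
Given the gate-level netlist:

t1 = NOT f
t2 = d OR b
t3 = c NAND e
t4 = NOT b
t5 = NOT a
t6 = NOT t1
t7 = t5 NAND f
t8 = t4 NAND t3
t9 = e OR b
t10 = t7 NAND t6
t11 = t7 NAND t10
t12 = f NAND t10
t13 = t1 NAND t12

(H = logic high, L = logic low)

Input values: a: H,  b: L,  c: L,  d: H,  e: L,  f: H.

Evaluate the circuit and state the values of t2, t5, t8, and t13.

t2 = H  t5 = L  t8 = L  t13 = H

t1 = NOT f = NOT H = L
t2 = d OR b = H OR L = H
t3 = c NAND e = L NAND L = H
t4 = NOT b = NOT L = H
t5 = NOT a = NOT H = L
t6 = NOT t1 = NOT L = H
t7 = t5 NAND f = L NAND H = H
t8 = t4 NAND t3 = H NAND H = L
t10 = t7 NAND t6 = H NAND H = L
t12 = f NAND t10 = H NAND L = H
t13 = t1 NAND t12 = L NAND H = H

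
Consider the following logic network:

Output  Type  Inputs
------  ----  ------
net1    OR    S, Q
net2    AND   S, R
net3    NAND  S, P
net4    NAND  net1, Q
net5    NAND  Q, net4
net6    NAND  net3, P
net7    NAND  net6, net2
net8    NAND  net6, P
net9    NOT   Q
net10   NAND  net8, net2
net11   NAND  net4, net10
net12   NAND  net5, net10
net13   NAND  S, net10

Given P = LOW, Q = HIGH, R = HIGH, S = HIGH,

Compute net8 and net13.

net8 = HIGH  net13 = HIGH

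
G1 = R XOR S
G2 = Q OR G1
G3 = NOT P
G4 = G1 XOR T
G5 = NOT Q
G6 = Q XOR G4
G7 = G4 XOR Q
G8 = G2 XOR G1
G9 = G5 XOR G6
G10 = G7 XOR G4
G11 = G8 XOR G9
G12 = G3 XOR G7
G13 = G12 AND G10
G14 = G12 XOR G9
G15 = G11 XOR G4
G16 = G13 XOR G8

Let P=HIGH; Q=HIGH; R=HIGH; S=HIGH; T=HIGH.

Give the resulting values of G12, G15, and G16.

G12 = LOW, G15 = LOW, G16 = HIGH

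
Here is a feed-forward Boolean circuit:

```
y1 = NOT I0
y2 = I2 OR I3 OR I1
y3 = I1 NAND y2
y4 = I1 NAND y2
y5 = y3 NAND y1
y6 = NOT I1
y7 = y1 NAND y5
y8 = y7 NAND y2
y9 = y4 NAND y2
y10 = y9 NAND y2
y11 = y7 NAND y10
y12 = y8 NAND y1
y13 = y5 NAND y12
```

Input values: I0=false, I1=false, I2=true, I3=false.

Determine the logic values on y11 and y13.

y1 = NOT I0 = NOT false = true
y2 = I2 OR I3 OR I1 = true OR false OR false = true
y3 = I1 NAND y2 = false NAND true = true
y4 = I1 NAND y2 = false NAND true = true
y5 = y3 NAND y1 = true NAND true = false
y7 = y1 NAND y5 = true NAND false = true
y8 = y7 NAND y2 = true NAND true = false
y9 = y4 NAND y2 = true NAND true = false
y10 = y9 NAND y2 = false NAND true = true
y11 = y7 NAND y10 = true NAND true = false
y12 = y8 NAND y1 = false NAND true = true
y13 = y5 NAND y12 = false NAND true = true

y11 = false, y13 = true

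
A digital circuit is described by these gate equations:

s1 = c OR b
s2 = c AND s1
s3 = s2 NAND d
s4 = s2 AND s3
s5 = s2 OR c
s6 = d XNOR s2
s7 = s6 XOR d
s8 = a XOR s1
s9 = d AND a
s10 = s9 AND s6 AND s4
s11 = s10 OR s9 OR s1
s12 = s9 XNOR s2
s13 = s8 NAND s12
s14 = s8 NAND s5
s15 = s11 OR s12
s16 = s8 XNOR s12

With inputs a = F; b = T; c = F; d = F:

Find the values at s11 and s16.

s1 = c OR b = F OR T = T
s2 = c AND s1 = F AND T = F
s3 = s2 NAND d = F NAND F = T
s4 = s2 AND s3 = F AND T = F
s6 = d XNOR s2 = F XNOR F = T
s8 = a XOR s1 = F XOR T = T
s9 = d AND a = F AND F = F
s10 = s9 AND s6 AND s4 = F AND T AND F = F
s11 = s10 OR s9 OR s1 = F OR F OR T = T
s12 = s9 XNOR s2 = F XNOR F = T
s16 = s8 XNOR s12 = T XNOR T = T

s11 = T, s16 = T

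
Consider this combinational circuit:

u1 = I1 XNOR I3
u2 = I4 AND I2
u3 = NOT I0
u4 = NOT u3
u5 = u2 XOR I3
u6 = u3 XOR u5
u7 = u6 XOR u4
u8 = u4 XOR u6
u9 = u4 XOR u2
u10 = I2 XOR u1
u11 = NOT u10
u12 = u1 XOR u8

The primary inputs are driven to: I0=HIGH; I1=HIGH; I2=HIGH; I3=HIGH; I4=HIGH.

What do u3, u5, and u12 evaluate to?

u1 = I1 XNOR I3 = HIGH XNOR HIGH = HIGH
u2 = I4 AND I2 = HIGH AND HIGH = HIGH
u3 = NOT I0 = NOT HIGH = LOW
u4 = NOT u3 = NOT LOW = HIGH
u5 = u2 XOR I3 = HIGH XOR HIGH = LOW
u6 = u3 XOR u5 = LOW XOR LOW = LOW
u8 = u4 XOR u6 = HIGH XOR LOW = HIGH
u12 = u1 XOR u8 = HIGH XOR HIGH = LOW

u3 = LOW, u5 = LOW, u12 = LOW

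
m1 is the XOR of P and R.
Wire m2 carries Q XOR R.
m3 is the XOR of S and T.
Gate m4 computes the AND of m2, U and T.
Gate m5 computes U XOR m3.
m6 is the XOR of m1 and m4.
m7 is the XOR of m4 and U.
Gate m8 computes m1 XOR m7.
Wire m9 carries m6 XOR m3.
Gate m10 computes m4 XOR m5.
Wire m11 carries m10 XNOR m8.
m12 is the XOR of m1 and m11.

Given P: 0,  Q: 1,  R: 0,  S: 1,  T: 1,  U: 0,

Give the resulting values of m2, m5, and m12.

m2 = 1  m5 = 0  m12 = 1

m1 = P XOR R = 0 XOR 0 = 0
m2 = Q XOR R = 1 XOR 0 = 1
m3 = S XOR T = 1 XOR 1 = 0
m4 = m2 AND U AND T = 1 AND 0 AND 1 = 0
m5 = U XOR m3 = 0 XOR 0 = 0
m7 = m4 XOR U = 0 XOR 0 = 0
m8 = m1 XOR m7 = 0 XOR 0 = 0
m10 = m4 XOR m5 = 0 XOR 0 = 0
m11 = m10 XNOR m8 = 0 XNOR 0 = 1
m12 = m1 XOR m11 = 0 XOR 1 = 1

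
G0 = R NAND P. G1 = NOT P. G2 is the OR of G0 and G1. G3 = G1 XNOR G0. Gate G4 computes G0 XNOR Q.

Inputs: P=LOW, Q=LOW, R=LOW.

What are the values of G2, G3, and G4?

G2 = HIGH, G3 = HIGH, G4 = LOW

G0 = R NAND P = LOW NAND LOW = HIGH
G1 = NOT P = NOT LOW = HIGH
G2 = G0 OR G1 = HIGH OR HIGH = HIGH
G3 = G1 XNOR G0 = HIGH XNOR HIGH = HIGH
G4 = G0 XNOR Q = HIGH XNOR LOW = LOW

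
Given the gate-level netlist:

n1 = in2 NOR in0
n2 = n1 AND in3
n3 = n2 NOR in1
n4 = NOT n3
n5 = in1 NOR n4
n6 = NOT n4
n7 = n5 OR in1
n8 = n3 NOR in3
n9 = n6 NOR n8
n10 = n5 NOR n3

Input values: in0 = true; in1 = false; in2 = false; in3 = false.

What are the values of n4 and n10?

n4 = false; n10 = false

n1 = in2 NOR in0 = false NOR true = false
n2 = n1 AND in3 = false AND false = false
n3 = n2 NOR in1 = false NOR false = true
n4 = NOT n3 = NOT true = false
n5 = in1 NOR n4 = false NOR false = true
n10 = n5 NOR n3 = true NOR true = false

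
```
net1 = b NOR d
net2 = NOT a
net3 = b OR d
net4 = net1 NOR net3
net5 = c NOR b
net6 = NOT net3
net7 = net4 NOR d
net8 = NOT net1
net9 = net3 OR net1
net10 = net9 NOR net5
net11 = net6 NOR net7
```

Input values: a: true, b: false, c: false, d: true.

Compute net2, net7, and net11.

net1 = b NOR d = false NOR true = false
net2 = NOT a = NOT true = false
net3 = b OR d = false OR true = true
net4 = net1 NOR net3 = false NOR true = false
net6 = NOT net3 = NOT true = false
net7 = net4 NOR d = false NOR true = false
net11 = net6 NOR net7 = false NOR false = true

net2 = false; net7 = false; net11 = true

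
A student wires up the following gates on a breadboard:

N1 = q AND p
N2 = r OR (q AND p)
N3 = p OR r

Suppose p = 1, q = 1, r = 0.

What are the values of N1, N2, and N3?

N1 = 1 AND 1 = 1
N2 = 0 OR (1 AND 1) = 1
N3 = 1 OR 0 = 1

N1 = 1; N2 = 1; N3 = 1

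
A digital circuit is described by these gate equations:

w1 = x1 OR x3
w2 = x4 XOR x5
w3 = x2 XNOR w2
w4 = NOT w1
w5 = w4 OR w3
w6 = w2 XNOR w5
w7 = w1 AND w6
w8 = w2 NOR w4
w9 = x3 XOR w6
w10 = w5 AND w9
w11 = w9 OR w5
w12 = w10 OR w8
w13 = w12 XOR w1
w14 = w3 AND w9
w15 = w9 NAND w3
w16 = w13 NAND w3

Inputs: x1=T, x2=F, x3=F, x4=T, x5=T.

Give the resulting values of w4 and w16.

w4 = F  w16 = T

w1 = x1 OR x3 = T OR F = T
w2 = x4 XOR x5 = T XOR T = F
w3 = x2 XNOR w2 = F XNOR F = T
w4 = NOT w1 = NOT T = F
w5 = w4 OR w3 = F OR T = T
w6 = w2 XNOR w5 = F XNOR T = F
w8 = w2 NOR w4 = F NOR F = T
w9 = x3 XOR w6 = F XOR F = F
w10 = w5 AND w9 = T AND F = F
w12 = w10 OR w8 = F OR T = T
w13 = w12 XOR w1 = T XOR T = F
w16 = w13 NAND w3 = F NAND T = T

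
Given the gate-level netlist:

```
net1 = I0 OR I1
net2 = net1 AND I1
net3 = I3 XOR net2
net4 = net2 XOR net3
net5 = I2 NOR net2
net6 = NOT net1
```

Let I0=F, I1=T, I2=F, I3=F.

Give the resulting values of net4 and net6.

net1 = I0 OR I1 = F OR T = T
net2 = net1 AND I1 = T AND T = T
net3 = I3 XOR net2 = F XOR T = T
net4 = net2 XOR net3 = T XOR T = F
net6 = NOT net1 = NOT T = F

net4 = F, net6 = F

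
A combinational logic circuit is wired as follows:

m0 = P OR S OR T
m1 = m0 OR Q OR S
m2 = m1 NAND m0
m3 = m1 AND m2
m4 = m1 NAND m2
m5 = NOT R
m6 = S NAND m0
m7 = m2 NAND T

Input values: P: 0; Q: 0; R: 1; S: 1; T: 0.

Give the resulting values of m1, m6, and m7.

m0 = P OR S OR T = 0 OR 1 OR 0 = 1
m1 = m0 OR Q OR S = 1 OR 0 OR 1 = 1
m2 = m1 NAND m0 = 1 NAND 1 = 0
m6 = S NAND m0 = 1 NAND 1 = 0
m7 = m2 NAND T = 0 NAND 0 = 1

m1 = 1, m6 = 0, m7 = 1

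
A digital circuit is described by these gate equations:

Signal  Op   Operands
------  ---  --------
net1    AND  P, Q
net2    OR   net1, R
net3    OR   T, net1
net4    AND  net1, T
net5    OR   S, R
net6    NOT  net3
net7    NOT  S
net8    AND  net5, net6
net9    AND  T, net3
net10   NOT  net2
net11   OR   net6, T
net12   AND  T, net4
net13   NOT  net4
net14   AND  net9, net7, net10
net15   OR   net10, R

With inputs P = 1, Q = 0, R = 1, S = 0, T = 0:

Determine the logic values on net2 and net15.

net1 = P AND Q = 1 AND 0 = 0
net2 = net1 OR R = 0 OR 1 = 1
net10 = NOT net2 = NOT 1 = 0
net15 = net10 OR R = 0 OR 1 = 1

net2 = 1, net15 = 1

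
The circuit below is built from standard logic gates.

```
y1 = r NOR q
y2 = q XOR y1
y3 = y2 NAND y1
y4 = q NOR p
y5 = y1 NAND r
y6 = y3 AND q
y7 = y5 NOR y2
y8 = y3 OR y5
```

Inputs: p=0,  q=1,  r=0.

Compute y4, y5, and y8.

y4 = 0; y5 = 1; y8 = 1

y1 = r NOR q = 0 NOR 1 = 0
y2 = q XOR y1 = 1 XOR 0 = 1
y3 = y2 NAND y1 = 1 NAND 0 = 1
y4 = q NOR p = 1 NOR 0 = 0
y5 = y1 NAND r = 0 NAND 0 = 1
y8 = y3 OR y5 = 1 OR 1 = 1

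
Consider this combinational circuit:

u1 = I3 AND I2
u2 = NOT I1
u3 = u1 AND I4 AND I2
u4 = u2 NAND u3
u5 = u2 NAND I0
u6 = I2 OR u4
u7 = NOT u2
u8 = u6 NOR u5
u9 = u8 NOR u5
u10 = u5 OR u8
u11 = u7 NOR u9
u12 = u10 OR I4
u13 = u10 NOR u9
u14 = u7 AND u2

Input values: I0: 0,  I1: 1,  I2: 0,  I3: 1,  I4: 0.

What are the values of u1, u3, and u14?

u1 = 0  u3 = 0  u14 = 0

u1 = I3 AND I2 = 1 AND 0 = 0
u2 = NOT I1 = NOT 1 = 0
u3 = u1 AND I4 AND I2 = 0 AND 0 AND 0 = 0
u7 = NOT u2 = NOT 0 = 1
u14 = u7 AND u2 = 1 AND 0 = 0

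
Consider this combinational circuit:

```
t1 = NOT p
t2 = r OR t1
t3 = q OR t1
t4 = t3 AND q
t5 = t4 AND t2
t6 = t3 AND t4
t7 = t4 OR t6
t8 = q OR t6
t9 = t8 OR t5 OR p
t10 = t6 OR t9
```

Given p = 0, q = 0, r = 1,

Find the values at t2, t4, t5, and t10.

t2 = 1  t4 = 0  t5 = 0  t10 = 0

t1 = NOT p = NOT 0 = 1
t2 = r OR t1 = 1 OR 1 = 1
t3 = q OR t1 = 0 OR 1 = 1
t4 = t3 AND q = 1 AND 0 = 0
t5 = t4 AND t2 = 0 AND 1 = 0
t6 = t3 AND t4 = 1 AND 0 = 0
t8 = q OR t6 = 0 OR 0 = 0
t9 = t8 OR t5 OR p = 0 OR 0 OR 0 = 0
t10 = t6 OR t9 = 0 OR 0 = 0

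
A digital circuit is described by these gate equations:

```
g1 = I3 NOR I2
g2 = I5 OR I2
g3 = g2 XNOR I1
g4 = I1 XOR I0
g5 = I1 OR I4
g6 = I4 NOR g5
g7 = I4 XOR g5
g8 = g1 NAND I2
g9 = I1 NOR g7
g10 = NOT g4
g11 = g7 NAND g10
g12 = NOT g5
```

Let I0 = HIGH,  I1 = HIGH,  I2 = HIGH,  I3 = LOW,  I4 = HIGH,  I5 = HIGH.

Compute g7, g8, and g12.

g1 = I3 NOR I2 = LOW NOR HIGH = LOW
g5 = I1 OR I4 = HIGH OR HIGH = HIGH
g7 = I4 XOR g5 = HIGH XOR HIGH = LOW
g8 = g1 NAND I2 = LOW NAND HIGH = HIGH
g12 = NOT g5 = NOT HIGH = LOW

g7 = LOW  g8 = HIGH  g12 = LOW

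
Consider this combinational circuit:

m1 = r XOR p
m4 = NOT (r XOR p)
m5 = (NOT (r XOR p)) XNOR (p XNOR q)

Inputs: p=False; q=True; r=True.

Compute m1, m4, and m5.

m1 = True XOR False = True
m4 = NOT (True XOR False) = False
m5 = (NOT (True XOR False)) XNOR (False XNOR True) = True

m1 = True  m4 = False  m5 = True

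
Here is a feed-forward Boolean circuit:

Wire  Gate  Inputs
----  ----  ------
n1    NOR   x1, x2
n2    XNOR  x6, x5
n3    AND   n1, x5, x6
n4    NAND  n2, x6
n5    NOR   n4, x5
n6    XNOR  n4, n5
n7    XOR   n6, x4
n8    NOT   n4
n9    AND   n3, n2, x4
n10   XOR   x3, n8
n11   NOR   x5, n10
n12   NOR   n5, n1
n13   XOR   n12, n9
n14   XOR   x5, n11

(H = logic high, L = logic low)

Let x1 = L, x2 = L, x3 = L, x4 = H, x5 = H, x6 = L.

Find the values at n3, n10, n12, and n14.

n3 = L, n10 = L, n12 = L, n14 = H

n1 = x1 NOR x2 = L NOR L = H
n2 = x6 XNOR x5 = L XNOR H = L
n3 = n1 AND x5 AND x6 = H AND H AND L = L
n4 = n2 NAND x6 = L NAND L = H
n5 = n4 NOR x5 = H NOR H = L
n8 = NOT n4 = NOT H = L
n10 = x3 XOR n8 = L XOR L = L
n11 = x5 NOR n10 = H NOR L = L
n12 = n5 NOR n1 = L NOR H = L
n14 = x5 XOR n11 = H XOR L = H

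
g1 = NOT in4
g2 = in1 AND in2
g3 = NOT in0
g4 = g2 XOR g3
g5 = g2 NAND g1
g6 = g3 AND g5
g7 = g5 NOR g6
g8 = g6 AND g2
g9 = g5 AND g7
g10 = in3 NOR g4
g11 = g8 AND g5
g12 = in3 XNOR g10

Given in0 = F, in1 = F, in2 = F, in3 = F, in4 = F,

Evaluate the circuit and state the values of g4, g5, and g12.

g4 = T  g5 = T  g12 = T

g1 = NOT in4 = NOT F = T
g2 = in1 AND in2 = F AND F = F
g3 = NOT in0 = NOT F = T
g4 = g2 XOR g3 = F XOR T = T
g5 = g2 NAND g1 = F NAND T = T
g10 = in3 NOR g4 = F NOR T = F
g12 = in3 XNOR g10 = F XNOR F = T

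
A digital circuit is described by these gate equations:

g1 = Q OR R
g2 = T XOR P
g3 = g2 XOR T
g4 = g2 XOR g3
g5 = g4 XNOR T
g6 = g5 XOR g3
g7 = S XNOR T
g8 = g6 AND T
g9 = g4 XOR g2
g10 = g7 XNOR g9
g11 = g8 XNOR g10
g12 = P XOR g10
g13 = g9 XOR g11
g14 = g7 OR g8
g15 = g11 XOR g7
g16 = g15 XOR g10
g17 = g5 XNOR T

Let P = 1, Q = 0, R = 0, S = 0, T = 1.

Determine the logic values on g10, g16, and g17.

g2 = T XOR P = 1 XOR 1 = 0
g3 = g2 XOR T = 0 XOR 1 = 1
g4 = g2 XOR g3 = 0 XOR 1 = 1
g5 = g4 XNOR T = 1 XNOR 1 = 1
g6 = g5 XOR g3 = 1 XOR 1 = 0
g7 = S XNOR T = 0 XNOR 1 = 0
g8 = g6 AND T = 0 AND 1 = 0
g9 = g4 XOR g2 = 1 XOR 0 = 1
g10 = g7 XNOR g9 = 0 XNOR 1 = 0
g11 = g8 XNOR g10 = 0 XNOR 0 = 1
g15 = g11 XOR g7 = 1 XOR 0 = 1
g16 = g15 XOR g10 = 1 XOR 0 = 1
g17 = g5 XNOR T = 1 XNOR 1 = 1

g10 = 0; g16 = 1; g17 = 1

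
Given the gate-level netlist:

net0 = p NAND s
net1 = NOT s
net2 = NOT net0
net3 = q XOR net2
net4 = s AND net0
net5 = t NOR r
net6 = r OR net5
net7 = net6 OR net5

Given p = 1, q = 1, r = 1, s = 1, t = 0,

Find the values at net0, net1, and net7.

net0 = 0, net1 = 0, net7 = 1

net0 = p NAND s = 1 NAND 1 = 0
net1 = NOT s = NOT 1 = 0
net5 = t NOR r = 0 NOR 1 = 0
net6 = r OR net5 = 1 OR 0 = 1
net7 = net6 OR net5 = 1 OR 0 = 1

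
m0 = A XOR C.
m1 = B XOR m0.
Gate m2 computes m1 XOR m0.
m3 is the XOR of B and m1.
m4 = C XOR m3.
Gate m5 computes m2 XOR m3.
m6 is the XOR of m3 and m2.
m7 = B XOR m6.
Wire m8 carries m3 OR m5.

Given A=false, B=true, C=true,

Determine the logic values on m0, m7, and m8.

m0 = true, m7 = true, m8 = true

m0 = A XOR C = false XOR true = true
m1 = B XOR m0 = true XOR true = false
m2 = m1 XOR m0 = false XOR true = true
m3 = B XOR m1 = true XOR false = true
m5 = m2 XOR m3 = true XOR true = false
m6 = m3 XOR m2 = true XOR true = false
m7 = B XOR m6 = true XOR false = true
m8 = m3 OR m5 = true OR false = true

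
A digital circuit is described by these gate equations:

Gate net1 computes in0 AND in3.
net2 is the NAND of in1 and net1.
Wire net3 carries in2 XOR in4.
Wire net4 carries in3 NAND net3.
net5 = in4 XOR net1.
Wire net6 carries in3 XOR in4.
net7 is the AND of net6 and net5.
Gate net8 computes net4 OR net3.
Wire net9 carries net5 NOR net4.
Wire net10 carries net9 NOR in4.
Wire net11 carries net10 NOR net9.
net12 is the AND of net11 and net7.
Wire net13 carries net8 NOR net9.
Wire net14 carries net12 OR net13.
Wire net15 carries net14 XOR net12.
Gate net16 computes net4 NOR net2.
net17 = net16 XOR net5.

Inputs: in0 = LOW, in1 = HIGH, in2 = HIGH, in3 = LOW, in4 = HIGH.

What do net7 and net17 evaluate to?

net1 = in0 AND in3 = LOW AND LOW = LOW
net2 = in1 NAND net1 = HIGH NAND LOW = HIGH
net3 = in2 XOR in4 = HIGH XOR HIGH = LOW
net4 = in3 NAND net3 = LOW NAND LOW = HIGH
net5 = in4 XOR net1 = HIGH XOR LOW = HIGH
net6 = in3 XOR in4 = LOW XOR HIGH = HIGH
net7 = net6 AND net5 = HIGH AND HIGH = HIGH
net16 = net4 NOR net2 = HIGH NOR HIGH = LOW
net17 = net16 XOR net5 = LOW XOR HIGH = HIGH

net7 = HIGH, net17 = HIGH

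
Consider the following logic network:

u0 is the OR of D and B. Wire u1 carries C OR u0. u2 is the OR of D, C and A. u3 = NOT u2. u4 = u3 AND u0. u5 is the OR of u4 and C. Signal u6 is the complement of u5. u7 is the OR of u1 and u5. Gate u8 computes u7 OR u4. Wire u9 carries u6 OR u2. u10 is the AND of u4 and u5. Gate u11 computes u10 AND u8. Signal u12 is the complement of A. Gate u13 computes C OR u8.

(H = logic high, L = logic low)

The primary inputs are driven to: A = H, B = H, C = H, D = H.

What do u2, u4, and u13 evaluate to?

u2 = H  u4 = L  u13 = H

u0 = D OR B = H OR H = H
u1 = C OR u0 = H OR H = H
u2 = D OR C OR A = H OR H OR H = H
u3 = NOT u2 = NOT H = L
u4 = u3 AND u0 = L AND H = L
u5 = u4 OR C = L OR H = H
u7 = u1 OR u5 = H OR H = H
u8 = u7 OR u4 = H OR L = H
u13 = C OR u8 = H OR H = H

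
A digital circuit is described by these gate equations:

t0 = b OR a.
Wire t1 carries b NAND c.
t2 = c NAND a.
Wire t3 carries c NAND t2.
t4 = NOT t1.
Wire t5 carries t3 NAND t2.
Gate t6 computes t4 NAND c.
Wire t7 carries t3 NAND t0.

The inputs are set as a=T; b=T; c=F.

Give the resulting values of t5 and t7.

t5 = F; t7 = F

t0 = b OR a = T OR T = T
t2 = c NAND a = F NAND T = T
t3 = c NAND t2 = F NAND T = T
t5 = t3 NAND t2 = T NAND T = F
t7 = t3 NAND t0 = T NAND T = F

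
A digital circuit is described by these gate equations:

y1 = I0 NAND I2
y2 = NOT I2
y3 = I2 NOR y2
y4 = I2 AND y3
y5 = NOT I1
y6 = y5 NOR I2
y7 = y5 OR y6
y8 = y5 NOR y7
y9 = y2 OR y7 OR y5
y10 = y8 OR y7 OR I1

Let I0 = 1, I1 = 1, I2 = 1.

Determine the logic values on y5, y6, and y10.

y5 = NOT I1 = NOT 1 = 0
y6 = y5 NOR I2 = 0 NOR 1 = 0
y7 = y5 OR y6 = 0 OR 0 = 0
y8 = y5 NOR y7 = 0 NOR 0 = 1
y10 = y8 OR y7 OR I1 = 1 OR 0 OR 1 = 1

y5 = 0, y6 = 0, y10 = 1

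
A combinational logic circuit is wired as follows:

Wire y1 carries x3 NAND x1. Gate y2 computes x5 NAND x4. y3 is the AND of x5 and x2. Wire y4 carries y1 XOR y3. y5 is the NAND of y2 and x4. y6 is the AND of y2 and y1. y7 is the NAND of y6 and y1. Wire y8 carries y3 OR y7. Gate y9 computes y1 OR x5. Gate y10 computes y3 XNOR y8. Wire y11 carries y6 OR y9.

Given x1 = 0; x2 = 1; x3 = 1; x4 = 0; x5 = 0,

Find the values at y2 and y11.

y2 = 1, y11 = 1

y1 = x3 NAND x1 = 1 NAND 0 = 1
y2 = x5 NAND x4 = 0 NAND 0 = 1
y6 = y2 AND y1 = 1 AND 1 = 1
y9 = y1 OR x5 = 1 OR 0 = 1
y11 = y6 OR y9 = 1 OR 1 = 1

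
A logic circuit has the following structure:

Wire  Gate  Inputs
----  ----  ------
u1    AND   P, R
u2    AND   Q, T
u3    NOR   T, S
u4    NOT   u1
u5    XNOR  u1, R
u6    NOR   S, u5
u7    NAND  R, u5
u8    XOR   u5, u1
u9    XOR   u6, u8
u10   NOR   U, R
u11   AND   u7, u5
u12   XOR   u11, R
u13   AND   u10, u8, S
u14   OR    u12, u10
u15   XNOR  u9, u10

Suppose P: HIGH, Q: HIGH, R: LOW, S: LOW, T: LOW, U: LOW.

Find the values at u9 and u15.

u1 = P AND R = HIGH AND LOW = LOW
u5 = u1 XNOR R = LOW XNOR LOW = HIGH
u6 = S NOR u5 = LOW NOR HIGH = LOW
u8 = u5 XOR u1 = HIGH XOR LOW = HIGH
u9 = u6 XOR u8 = LOW XOR HIGH = HIGH
u10 = U NOR R = LOW NOR LOW = HIGH
u15 = u9 XNOR u10 = HIGH XNOR HIGH = HIGH

u9 = HIGH, u15 = HIGH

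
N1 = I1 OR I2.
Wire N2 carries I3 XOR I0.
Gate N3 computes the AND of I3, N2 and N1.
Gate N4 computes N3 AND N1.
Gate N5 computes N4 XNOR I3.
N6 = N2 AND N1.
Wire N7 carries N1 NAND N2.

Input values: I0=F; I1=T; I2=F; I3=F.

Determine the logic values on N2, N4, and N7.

N1 = I1 OR I2 = T OR F = T
N2 = I3 XOR I0 = F XOR F = F
N3 = I3 AND N2 AND N1 = F AND F AND T = F
N4 = N3 AND N1 = F AND T = F
N7 = N1 NAND N2 = T NAND F = T

N2 = F, N4 = F, N7 = T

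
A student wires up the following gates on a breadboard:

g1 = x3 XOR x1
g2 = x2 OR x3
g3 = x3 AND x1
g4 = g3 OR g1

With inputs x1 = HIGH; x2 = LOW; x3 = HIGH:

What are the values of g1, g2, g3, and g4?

g1 = LOW  g2 = HIGH  g3 = HIGH  g4 = HIGH

g1 = x3 XOR x1 = HIGH XOR HIGH = LOW
g2 = x2 OR x3 = LOW OR HIGH = HIGH
g3 = x3 AND x1 = HIGH AND HIGH = HIGH
g4 = g3 OR g1 = HIGH OR LOW = HIGH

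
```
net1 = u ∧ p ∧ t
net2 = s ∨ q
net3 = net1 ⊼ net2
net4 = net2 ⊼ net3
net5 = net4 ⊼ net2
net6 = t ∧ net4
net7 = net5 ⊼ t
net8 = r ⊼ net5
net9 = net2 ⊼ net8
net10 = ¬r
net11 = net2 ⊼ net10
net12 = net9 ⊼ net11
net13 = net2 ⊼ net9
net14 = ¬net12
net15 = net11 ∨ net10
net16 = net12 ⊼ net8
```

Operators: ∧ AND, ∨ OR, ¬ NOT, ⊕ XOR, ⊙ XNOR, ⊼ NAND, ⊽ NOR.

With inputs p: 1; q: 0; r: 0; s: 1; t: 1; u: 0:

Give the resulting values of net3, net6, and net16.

net1 = u AND p AND t = 0 AND 1 AND 1 = 0
net2 = s OR q = 1 OR 0 = 1
net3 = net1 NAND net2 = 0 NAND 1 = 1
net4 = net2 NAND net3 = 1 NAND 1 = 0
net5 = net4 NAND net2 = 0 NAND 1 = 1
net6 = t AND net4 = 1 AND 0 = 0
net8 = r NAND net5 = 0 NAND 1 = 1
net9 = net2 NAND net8 = 1 NAND 1 = 0
net10 = NOT r = NOT 0 = 1
net11 = net2 NAND net10 = 1 NAND 1 = 0
net12 = net9 NAND net11 = 0 NAND 0 = 1
net16 = net12 NAND net8 = 1 NAND 1 = 0

net3 = 1, net6 = 0, net16 = 0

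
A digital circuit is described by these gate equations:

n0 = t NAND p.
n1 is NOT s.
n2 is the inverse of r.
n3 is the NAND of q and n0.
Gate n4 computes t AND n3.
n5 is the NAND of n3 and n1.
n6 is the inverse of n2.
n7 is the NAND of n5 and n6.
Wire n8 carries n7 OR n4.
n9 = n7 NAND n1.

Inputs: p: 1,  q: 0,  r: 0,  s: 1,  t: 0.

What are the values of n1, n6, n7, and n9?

n1 = 0  n6 = 0  n7 = 1  n9 = 1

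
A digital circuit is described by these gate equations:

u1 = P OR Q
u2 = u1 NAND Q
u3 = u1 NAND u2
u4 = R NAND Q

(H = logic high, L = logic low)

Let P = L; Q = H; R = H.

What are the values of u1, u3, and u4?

u1 = P OR Q = L OR H = H
u2 = u1 NAND Q = H NAND H = L
u3 = u1 NAND u2 = H NAND L = H
u4 = R NAND Q = H NAND H = L

u1 = H, u3 = H, u4 = L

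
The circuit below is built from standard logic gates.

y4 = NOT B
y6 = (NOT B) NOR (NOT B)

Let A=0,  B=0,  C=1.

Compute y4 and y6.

y4 = 1, y6 = 0

y4 = NOT 0 = 1
y6 = (NOT 0) NOR (NOT 0) = 0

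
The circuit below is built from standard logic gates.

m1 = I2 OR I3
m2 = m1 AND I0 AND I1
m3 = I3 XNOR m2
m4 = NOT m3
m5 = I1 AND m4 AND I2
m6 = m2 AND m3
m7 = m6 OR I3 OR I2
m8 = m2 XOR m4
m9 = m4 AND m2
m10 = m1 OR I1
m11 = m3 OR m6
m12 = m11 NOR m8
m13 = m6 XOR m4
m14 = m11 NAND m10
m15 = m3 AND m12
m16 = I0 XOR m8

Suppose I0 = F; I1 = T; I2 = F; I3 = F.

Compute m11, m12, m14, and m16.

m11 = T, m12 = F, m14 = F, m16 = F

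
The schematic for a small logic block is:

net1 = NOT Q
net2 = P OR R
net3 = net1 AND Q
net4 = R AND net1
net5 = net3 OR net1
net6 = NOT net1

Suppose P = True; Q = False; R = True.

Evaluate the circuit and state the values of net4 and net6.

net4 = True  net6 = False

net1 = NOT Q = NOT False = True
net4 = R AND net1 = True AND True = True
net6 = NOT net1 = NOT True = False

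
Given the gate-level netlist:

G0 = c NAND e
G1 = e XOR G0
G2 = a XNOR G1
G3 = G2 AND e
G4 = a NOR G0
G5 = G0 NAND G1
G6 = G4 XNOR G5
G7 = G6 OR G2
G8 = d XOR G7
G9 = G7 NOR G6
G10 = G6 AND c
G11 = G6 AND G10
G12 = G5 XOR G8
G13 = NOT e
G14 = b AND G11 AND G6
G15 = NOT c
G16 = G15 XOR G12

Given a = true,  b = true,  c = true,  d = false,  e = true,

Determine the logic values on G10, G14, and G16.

G10 = false, G14 = false, G16 = false

G0 = c NAND e = true NAND true = false
G1 = e XOR G0 = true XOR false = true
G2 = a XNOR G1 = true XNOR true = true
G4 = a NOR G0 = true NOR false = false
G5 = G0 NAND G1 = false NAND true = true
G6 = G4 XNOR G5 = false XNOR true = false
G7 = G6 OR G2 = false OR true = true
G8 = d XOR G7 = false XOR true = true
G10 = G6 AND c = false AND true = false
G11 = G6 AND G10 = false AND false = false
G12 = G5 XOR G8 = true XOR true = false
G14 = b AND G11 AND G6 = true AND false AND false = false
G15 = NOT c = NOT true = false
G16 = G15 XOR G12 = false XOR false = false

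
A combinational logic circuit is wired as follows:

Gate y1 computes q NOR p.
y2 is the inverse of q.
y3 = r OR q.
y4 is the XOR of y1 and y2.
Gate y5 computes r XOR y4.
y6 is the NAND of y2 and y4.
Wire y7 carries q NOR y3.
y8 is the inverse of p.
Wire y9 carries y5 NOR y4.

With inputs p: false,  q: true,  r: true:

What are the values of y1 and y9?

y1 = q NOR p = true NOR false = false
y2 = NOT q = NOT true = false
y4 = y1 XOR y2 = false XOR false = false
y5 = r XOR y4 = true XOR false = true
y9 = y5 NOR y4 = true NOR false = false

y1 = false, y9 = false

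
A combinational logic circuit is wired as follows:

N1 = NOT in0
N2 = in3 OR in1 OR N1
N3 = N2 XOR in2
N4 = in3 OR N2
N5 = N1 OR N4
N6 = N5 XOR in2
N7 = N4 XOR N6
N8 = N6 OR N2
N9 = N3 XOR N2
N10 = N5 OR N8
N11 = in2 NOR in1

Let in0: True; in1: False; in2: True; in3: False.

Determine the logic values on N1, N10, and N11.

N1 = NOT in0 = NOT True = False
N2 = in3 OR in1 OR N1 = False OR False OR False = False
N4 = in3 OR N2 = False OR False = False
N5 = N1 OR N4 = False OR False = False
N6 = N5 XOR in2 = False XOR True = True
N8 = N6 OR N2 = True OR False = True
N10 = N5 OR N8 = False OR True = True
N11 = in2 NOR in1 = True NOR False = False

N1 = False; N10 = True; N11 = False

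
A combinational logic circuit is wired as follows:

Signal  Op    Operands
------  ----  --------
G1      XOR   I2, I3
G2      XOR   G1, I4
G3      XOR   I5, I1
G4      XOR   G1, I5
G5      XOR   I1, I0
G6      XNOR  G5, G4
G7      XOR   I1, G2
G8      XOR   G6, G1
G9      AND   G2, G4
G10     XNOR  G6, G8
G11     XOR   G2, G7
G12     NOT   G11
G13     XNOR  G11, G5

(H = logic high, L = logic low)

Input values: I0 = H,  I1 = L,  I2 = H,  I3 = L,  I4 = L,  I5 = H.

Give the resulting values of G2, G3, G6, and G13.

G2 = H, G3 = H, G6 = L, G13 = L

G1 = I2 XOR I3 = H XOR L = H
G2 = G1 XOR I4 = H XOR L = H
G3 = I5 XOR I1 = H XOR L = H
G4 = G1 XOR I5 = H XOR H = L
G5 = I1 XOR I0 = L XOR H = H
G6 = G5 XNOR G4 = H XNOR L = L
G7 = I1 XOR G2 = L XOR H = H
G11 = G2 XOR G7 = H XOR H = L
G13 = G11 XNOR G5 = L XNOR H = L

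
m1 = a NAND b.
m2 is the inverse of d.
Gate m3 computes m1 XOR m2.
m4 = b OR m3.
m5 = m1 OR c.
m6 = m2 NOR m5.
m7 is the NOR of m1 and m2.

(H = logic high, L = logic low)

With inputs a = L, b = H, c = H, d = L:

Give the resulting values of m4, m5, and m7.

m4 = H, m5 = H, m7 = L

m1 = a NAND b = L NAND H = H
m2 = NOT d = NOT L = H
m3 = m1 XOR m2 = H XOR H = L
m4 = b OR m3 = H OR L = H
m5 = m1 OR c = H OR H = H
m7 = m1 NOR m2 = H NOR H = L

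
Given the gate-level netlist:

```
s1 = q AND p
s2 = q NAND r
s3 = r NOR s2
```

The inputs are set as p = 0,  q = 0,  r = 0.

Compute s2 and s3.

s2 = q NAND r = 0 NAND 0 = 1
s3 = r NOR s2 = 0 NOR 1 = 0

s2 = 1, s3 = 0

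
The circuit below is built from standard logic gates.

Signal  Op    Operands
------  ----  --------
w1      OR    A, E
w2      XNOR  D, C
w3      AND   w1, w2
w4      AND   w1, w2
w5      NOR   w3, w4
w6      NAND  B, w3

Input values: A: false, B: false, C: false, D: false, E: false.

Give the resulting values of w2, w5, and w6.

w2 = true, w5 = true, w6 = true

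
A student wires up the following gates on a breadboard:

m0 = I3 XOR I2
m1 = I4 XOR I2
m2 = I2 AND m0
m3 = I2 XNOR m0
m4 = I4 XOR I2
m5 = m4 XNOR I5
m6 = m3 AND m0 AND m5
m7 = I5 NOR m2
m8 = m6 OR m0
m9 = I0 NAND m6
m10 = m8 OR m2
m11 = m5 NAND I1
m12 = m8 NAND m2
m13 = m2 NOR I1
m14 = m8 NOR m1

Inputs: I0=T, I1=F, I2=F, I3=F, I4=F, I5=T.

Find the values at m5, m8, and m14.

m5 = F, m8 = F, m14 = T

m0 = I3 XOR I2 = F XOR F = F
m1 = I4 XOR I2 = F XOR F = F
m3 = I2 XNOR m0 = F XNOR F = T
m4 = I4 XOR I2 = F XOR F = F
m5 = m4 XNOR I5 = F XNOR T = F
m6 = m3 AND m0 AND m5 = T AND F AND F = F
m8 = m6 OR m0 = F OR F = F
m14 = m8 NOR m1 = F NOR F = T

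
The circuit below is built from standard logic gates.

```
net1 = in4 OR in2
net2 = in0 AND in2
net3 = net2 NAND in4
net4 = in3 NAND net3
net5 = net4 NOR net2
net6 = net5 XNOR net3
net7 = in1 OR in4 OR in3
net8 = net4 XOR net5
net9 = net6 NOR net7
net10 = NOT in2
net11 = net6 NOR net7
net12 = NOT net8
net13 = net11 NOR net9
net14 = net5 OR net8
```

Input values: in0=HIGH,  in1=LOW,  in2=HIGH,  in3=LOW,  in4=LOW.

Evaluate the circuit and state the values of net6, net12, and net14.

net6 = LOW  net12 = LOW  net14 = HIGH

net2 = in0 AND in2 = HIGH AND HIGH = HIGH
net3 = net2 NAND in4 = HIGH NAND LOW = HIGH
net4 = in3 NAND net3 = LOW NAND HIGH = HIGH
net5 = net4 NOR net2 = HIGH NOR HIGH = LOW
net6 = net5 XNOR net3 = LOW XNOR HIGH = LOW
net8 = net4 XOR net5 = HIGH XOR LOW = HIGH
net12 = NOT net8 = NOT HIGH = LOW
net14 = net5 OR net8 = LOW OR HIGH = HIGH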